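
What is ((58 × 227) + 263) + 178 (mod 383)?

58 × 227 = 13166 ≡ 144 (mod 383)
144 + 263 = 407 ≡ 24 (mod 383)
24 + 178 = 202

202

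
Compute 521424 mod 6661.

1866

521424 = 78·6661 + 1866, so 521424 ≡ 1866 (mod 6661).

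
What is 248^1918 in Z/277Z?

Using repeated squaring:
248^1 ≡ 248 (mod 277)
248^2 ≡ 248^2 = 61504 ≡ 10 (mod 277)
248^4 ≡ 10^2 = 100 (mod 277)
248^8 ≡ 100^2 = 10000 ≡ 28 (mod 277)
248^16 ≡ 28^2 = 784 ≡ 230 (mod 277)
248^32 ≡ 230^2 = 52900 ≡ 270 (mod 277)
248^64 ≡ 270^2 = 72900 ≡ 49 (mod 277)
248^128 ≡ 49^2 = 2401 ≡ 185 (mod 277)
248^256 ≡ 185^2 = 34225 ≡ 154 (mod 277)
248^512 ≡ 154^2 = 23716 ≡ 171 (mod 277)
248^1024 ≡ 171^2 = 29241 ≡ 156 (mod 277)
248^1918 = 248^1024 · 248^512 · 248^256 · 248^64 · 248^32 · 248^16 · 248^8 · 248^4 · 248^2 ≡ 156 · 171 · 154 · 49 · 270 · 230 · 28 · 100 · 10 (mod 277).
Accumulate the product:
156 · 171 = 26676 ≡ 84
84 · 154 = 12936 ≡ 194
194 · 49 = 9506 ≡ 88
88 · 270 = 23760 ≡ 215
215 · 230 = 49450 ≡ 144
144 · 28 = 4032 ≡ 154
154 · 100 = 15400 ≡ 165
165 · 10 = 1650 ≡ 265

265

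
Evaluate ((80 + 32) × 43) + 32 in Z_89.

42

80 + 32 = 112 ≡ 23 (mod 89)
23 × 43 = 989 ≡ 10 (mod 89)
10 + 32 = 42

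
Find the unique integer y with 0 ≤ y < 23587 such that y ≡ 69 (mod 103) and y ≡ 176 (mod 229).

103⁻¹ mod 229: 103·209 ≡ 1 (mod 229), so 103⁻¹ ≡ 209.
y = 69 + 103·((176 − 69)·209 mod 229) = 69 + 103·150 = 15519.

15519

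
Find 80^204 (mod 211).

80^1 ≡ 80 (mod 211)
80^2 ≡ 80^2 = 6400 ≡ 70 (mod 211)
80^4 ≡ 70^2 = 4900 ≡ 47 (mod 211)
80^8 ≡ 47^2 = 2209 ≡ 99 (mod 211)
80^16 ≡ 99^2 = 9801 ≡ 95 (mod 211)
80^32 ≡ 95^2 = 9025 ≡ 163 (mod 211)
80^64 ≡ 163^2 = 26569 ≡ 194 (mod 211)
80^128 ≡ 194^2 = 37636 ≡ 78 (mod 211)
80^204 = 80^128 · 80^64 · 80^8 · 80^4 ≡ 78 · 194 · 99 · 47 (mod 211).
Accumulate the product:
78 · 194 = 15132 ≡ 151
151 · 99 = 14949 ≡ 179
179 · 47 = 8413 ≡ 184

184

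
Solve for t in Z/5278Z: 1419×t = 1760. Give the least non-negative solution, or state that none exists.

gcd(1419, 5278) = 1, so a unique solution mod 5278 exists.
1419⁻¹ ≡ 4973 (mod 5278).
t ≡ 4973×1760 ≡ 1556 (mod 5278).

1556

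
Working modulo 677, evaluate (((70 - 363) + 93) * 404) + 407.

170

70 - 363 = -293 ≡ 384 (mod 677)
384 + 93 = 477
477 * 404 = 192708 ≡ 440 (mod 677)
440 + 407 = 847 ≡ 170 (mod 677)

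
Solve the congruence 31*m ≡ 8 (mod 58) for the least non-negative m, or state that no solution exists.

4

gcd(31, 58) = 1, so a unique solution mod 58 exists.
31⁻¹ ≡ 15 (mod 58).
m ≡ 15*8 ≡ 4 (mod 58).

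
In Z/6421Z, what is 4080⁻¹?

6325

Apply the Euclidean algorithm and back-substitute:
6421 = 1*4080 + 2341
4080 = 1*2341 + 1739
2341 = 1*1739 + 602
1739 = 2*602 + 535
602 = 1*535 + 67
535 = 7*67 + 66
67 = 1*66 + 1
66 = 66*1 + 0
gcd(4080, 6421) = 1, so the inverse exists.
Bézout: 1 = 61*6421 − 96*4080.
So 4080⁻¹ ≡ −96 ≡ 6325 (mod 6421).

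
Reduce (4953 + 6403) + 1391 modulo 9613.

4953 + 6403 = 11356 ≡ 1743 (mod 9613)
1743 + 1391 = 3134

3134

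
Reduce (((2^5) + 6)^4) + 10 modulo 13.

11

(2)^5 ≡ 6 (mod 13)
6 + 6 = 12
(12)^4 ≡ 1 (mod 13)
1 + 10 = 11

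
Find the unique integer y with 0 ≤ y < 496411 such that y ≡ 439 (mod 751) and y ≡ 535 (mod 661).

751⁻¹ mod 661: 751·213 ≡ 1 (mod 661), so 751⁻¹ ≡ 213.
y = 439 + 751·((535 − 439)·213 mod 661) = 439 + 751·618 = 464557.

464557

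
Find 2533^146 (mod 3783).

121

By square-and-multiply:
146 in binary is 10010010, i.e. 146 = 128 + 16 + 2.
2533^1 ≡ 2533 (mod 3783)
2533^2 ≡ 2533^2 = 6416089 ≡ 121 (mod 3783)
2533^4 ≡ 121^2 = 14641 ≡ 3292 (mod 3783)
2533^8 ≡ 3292^2 = 10837264 ≡ 2752 (mod 3783)
2533^16 ≡ 2752^2 = 7573504 ≡ 3721 (mod 3783)
2533^32 ≡ 3721^2 = 13845841 ≡ 61 (mod 3783)
2533^64 ≡ 61^2 = 3721 (mod 3783)
2533^128 ≡ 3721^2 = 13845841 ≡ 61 (mod 3783)
2533^146 = 2533^128 · 2533^16 · 2533^2 ≡ 61 · 3721 · 121 (mod 3783).
Accumulate the product:
61 · 3721 = 226981 ≡ 1
1 · 121 = 121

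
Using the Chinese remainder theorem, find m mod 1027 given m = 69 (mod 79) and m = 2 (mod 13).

938

79⁻¹ mod 13: 79×1 ≡ 1 (mod 13), so 79⁻¹ ≡ 1.
m = 69 + 79×((2 − 69)×1 mod 13) = 69 + 79×11 = 938.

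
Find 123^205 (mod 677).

123^1 ≡ 123 (mod 677)
123^2 ≡ 123^2 = 15129 ≡ 235 (mod 677)
123^4 ≡ 235^2 = 55225 ≡ 388 (mod 677)
123^8 ≡ 388^2 = 150544 ≡ 250 (mod 677)
123^16 ≡ 250^2 = 62500 ≡ 216 (mod 677)
123^32 ≡ 216^2 = 46656 ≡ 620 (mod 677)
123^64 ≡ 620^2 = 384400 ≡ 541 (mod 677)
123^128 ≡ 541^2 = 292681 ≡ 217 (mod 677)
123^205 = 123^128 · 123^64 · 123^8 · 123^4 · 123^1 ≡ 217 · 541 · 250 · 388 · 123 (mod 677).
Accumulate the product:
217 · 541 = 117397 ≡ 276
276 · 250 = 69000 ≡ 623
623 · 388 = 241724 ≡ 35
35 · 123 = 4305 ≡ 243

243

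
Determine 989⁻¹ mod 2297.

72

By the extended Euclidean algorithm:
2297 = 2*989 + 319
989 = 3*319 + 32
319 = 9*32 + 31
32 = 1*31 + 1
31 = 31*1 + 0
gcd(989, 2297) = 1, so the inverse exists.
Bézout: 1 = −31*2297 + 72*989.
So 989⁻¹ ≡ 72 (mod 2297).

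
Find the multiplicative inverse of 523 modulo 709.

324

709 = 1×523 + 186
523 = 2×186 + 151
186 = 1×151 + 35
151 = 4×35 + 11
35 = 3×11 + 2
11 = 5×2 + 1
2 = 2×1 + 0
gcd(523, 709) = 1, so the inverse exists.
Bézout: 1 = −239×709 + 324×523.
So 523⁻¹ ≡ 324 (mod 709).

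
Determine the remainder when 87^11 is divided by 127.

Using repeated squaring:
11 in binary is 1011, i.e. 11 = 8 + 2 + 1.
87^1 ≡ 87 (mod 127)
87^2 ≡ 87^2 = 7569 ≡ 76 (mod 127)
87^4 ≡ 76^2 = 5776 ≡ 61 (mod 127)
87^8 ≡ 61^2 = 3721 ≡ 38 (mod 127)
87^11 = 87^8 · 87^2 · 87^1 ≡ 38 · 76 · 87 (mod 127).
Accumulate the product:
38 · 76 = 2888 ≡ 94
94 · 87 = 8178 ≡ 50

50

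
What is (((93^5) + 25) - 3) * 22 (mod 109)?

27

(93)^5 ≡ 4 (mod 109)
4 + 25 = 29
29 - 3 = 26
26 * 22 = 572 ≡ 27 (mod 109)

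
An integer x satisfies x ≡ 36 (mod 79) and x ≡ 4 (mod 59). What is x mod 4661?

1774

79⁻¹ mod 59: 79*3 ≡ 1 (mod 59), so 79⁻¹ ≡ 3.
x = 36 + 79*((4 − 36)*3 mod 59) = 36 + 79*22 = 1774.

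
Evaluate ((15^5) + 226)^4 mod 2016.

865

(15)^5 ≡ 1359 (mod 2016)
1359 + 226 = 1585
(1585)^4 ≡ 865 (mod 2016)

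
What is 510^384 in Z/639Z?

384 in binary is 110000000, i.e. 384 = 256 + 128.
510^1 ≡ 510 (mod 639)
510^2 ≡ 510^2 = 260100 ≡ 27 (mod 639)
510^4 ≡ 27^2 = 729 ≡ 90 (mod 639)
510^8 ≡ 90^2 = 8100 ≡ 432 (mod 639)
510^16 ≡ 432^2 = 186624 ≡ 36 (mod 639)
510^32 ≡ 36^2 = 1296 ≡ 18 (mod 639)
510^64 ≡ 18^2 = 324 (mod 639)
510^128 ≡ 324^2 = 104976 ≡ 180 (mod 639)
510^256 ≡ 180^2 = 32400 ≡ 450 (mod 639)
510^384 = 510^256 × 510^128 ≡ 450 × 180 (mod 639).
450 × 180 = 81000 ≡ 486 (mod 639).

486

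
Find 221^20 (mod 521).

Using repeated squaring:
20 in binary is 10100, i.e. 20 = 16 + 4.
221^1 ≡ 221 (mod 521)
221^2 ≡ 221^2 = 48841 ≡ 388 (mod 521)
221^4 ≡ 388^2 = 150544 ≡ 496 (mod 521)
221^8 ≡ 496^2 = 246016 ≡ 104 (mod 521)
221^16 ≡ 104^2 = 10816 ≡ 396 (mod 521)
221^20 = 221^16 × 221^4 ≡ 396 × 496 (mod 521).
396 × 496 = 196416 ≡ 520 (mod 521).

520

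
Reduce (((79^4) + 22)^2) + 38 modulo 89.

(79)^4 ≡ 32 (mod 89)
32 + 22 = 54
(54)^2 ≡ 68 (mod 89)
68 + 38 = 106 ≡ 17 (mod 89)

17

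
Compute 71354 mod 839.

39

71354 = 85·839 + 39, so 71354 ≡ 39 (mod 839).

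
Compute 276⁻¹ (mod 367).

Run the extended Euclidean algorithm:
367 = 1·276 + 91
276 = 3·91 + 3
91 = 30·3 + 1
3 = 3·1 + 0
gcd(276, 367) = 1, so the inverse exists.
Bézout: 1 = 91·367 − 121·276.
So 276⁻¹ ≡ −121 ≡ 246 (mod 367).

246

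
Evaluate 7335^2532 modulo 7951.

By square-and-multiply:
2532 in binary is 100111100100, i.e. 2532 = 2048 + 256 + 128 + 64 + 32 + 4.
7335^1 ≡ 7335 (mod 7951)
7335^2 ≡ 7335^2 = 53802225 ≡ 5759 (mod 7951)
7335^4 ≡ 5759^2 = 33166081 ≡ 2460 (mod 7951)
7335^8 ≡ 2460^2 = 6051600 ≡ 889 (mod 7951)
7335^16 ≡ 889^2 = 790321 ≡ 3172 (mod 7951)
7335^32 ≡ 3172^2 = 10061584 ≡ 3569 (mod 7951)
7335^64 ≡ 3569^2 = 12737761 ≡ 259 (mod 7951)
7335^128 ≡ 259^2 = 67081 ≡ 3473 (mod 7951)
7335^256 ≡ 3473^2 = 12061729 ≡ 62 (mod 7951)
7335^512 ≡ 62^2 = 3844 (mod 7951)
7335^1024 ≡ 3844^2 = 14776336 ≡ 3378 (mod 7951)
7335^2048 ≡ 3378^2 = 11410884 ≡ 1199 (mod 7951)
7335^2532 = 7335^2048 × 7335^256 × 7335^128 × 7335^64 × 7335^32 × 7335^4 ≡ 1199 × 62 × 3473 × 259 × 3569 × 2460 (mod 7951).
Accumulate the product:
1199 × 62 = 74338 ≡ 2779
2779 × 3473 = 9651467 ≡ 6904
6904 × 259 = 1788136 ≡ 7112
7112 × 3569 = 25382728 ≡ 3136
3136 × 2460 = 7714560 ≡ 2090

2090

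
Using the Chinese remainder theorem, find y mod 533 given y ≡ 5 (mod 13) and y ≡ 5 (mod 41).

13⁻¹ mod 41: 13·19 ≡ 1 (mod 41), so 13⁻¹ ≡ 19.
y = 5 + 13·((5 − 5)·19 mod 41) = 5 + 13·0 = 5.

5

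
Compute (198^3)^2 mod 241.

(198)^3 ≡ 23 (mod 241)
(23)^2 ≡ 47 (mod 241)

47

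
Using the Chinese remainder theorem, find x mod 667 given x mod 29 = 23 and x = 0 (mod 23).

23

29⁻¹ mod 23: 29·4 ≡ 1 (mod 23), so 29⁻¹ ≡ 4.
x = 23 + 29·((0 − 23)·4 mod 23) = 23 + 29·0 = 23.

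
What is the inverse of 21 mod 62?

Apply the Euclidean algorithm and back-substitute:
62 = 2*21 + 20
21 = 1*20 + 1
20 = 20*1 + 0
gcd(21, 62) = 1, so the inverse exists.
Back-substitute for 1:
1 = 1*21 − 1*20
  = −1*62 + 3*21
So 21⁻¹ ≡ 3 (mod 62).

3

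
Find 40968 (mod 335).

40968 = 122*335 + 98, so 40968 ≡ 98 (mod 335).

98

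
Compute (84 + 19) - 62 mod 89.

41

84 + 19 = 103 ≡ 14 (mod 89)
14 - 62 = -48 ≡ 41 (mod 89)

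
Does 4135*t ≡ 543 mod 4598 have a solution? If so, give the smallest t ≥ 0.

2273

gcd(4135, 4598) = 1, so a unique solution mod 4598 exists.
4135⁻¹ ≡ 2155 (mod 4598).
t ≡ 2155*543 ≡ 2273 (mod 4598).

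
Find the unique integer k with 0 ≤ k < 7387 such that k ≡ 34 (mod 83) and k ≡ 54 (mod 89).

83⁻¹ mod 89: 83·74 ≡ 1 (mod 89), so 83⁻¹ ≡ 74.
k = 34 + 83·((54 − 34)·74 mod 89) = 34 + 83·56 = 4682.

4682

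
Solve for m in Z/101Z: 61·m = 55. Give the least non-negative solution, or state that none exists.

gcd(61, 101) = 1, so a unique solution mod 101 exists.
61⁻¹ ≡ 53 (mod 101).
m ≡ 53·55 ≡ 87 (mod 101).

87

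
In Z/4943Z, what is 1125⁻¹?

Run the extended Euclidean algorithm:
4943 = 4*1125 + 443
1125 = 2*443 + 239
443 = 1*239 + 204
239 = 1*204 + 35
204 = 5*35 + 29
35 = 1*29 + 6
29 = 4*6 + 5
6 = 1*5 + 1
5 = 5*1 + 0
gcd(1125, 4943) = 1, so the inverse exists.
Bézout: 1 = −193*4943 + 848*1125.
So 1125⁻¹ ≡ 848 (mod 4943).

848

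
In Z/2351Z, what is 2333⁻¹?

2351 = 1·2333 + 18
2333 = 129·18 + 11
18 = 1·11 + 7
11 = 1·7 + 4
7 = 1·4 + 3
4 = 1·3 + 1
3 = 3·1 + 0
gcd(2333, 2351) = 1, so the inverse exists.
Back-substitute for 1:
1 = 1·4 − 1·3
  = −1·7 + 2·4
  = 2·11 − 3·7
  = −3·18 + 5·11
  = 5·2333 − 648·18
  = −648·2351 + 653·2333
So 2333⁻¹ ≡ 653 (mod 2351).

653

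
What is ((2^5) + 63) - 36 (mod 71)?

(2)^5 ≡ 32 (mod 71)
32 + 63 = 95 ≡ 24 (mod 71)
24 - 36 = -12 ≡ 59 (mod 71)

59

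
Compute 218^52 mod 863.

161

52 in binary is 110100, i.e. 52 = 32 + 16 + 4.
218^1 ≡ 218 (mod 863)
218^2 ≡ 218^2 = 47524 ≡ 59 (mod 863)
218^4 ≡ 59^2 = 3481 ≡ 29 (mod 863)
218^8 ≡ 29^2 = 841 (mod 863)
218^16 ≡ 841^2 = 707281 ≡ 484 (mod 863)
218^32 ≡ 484^2 = 234256 ≡ 383 (mod 863)
218^52 = 218^32 · 218^16 · 218^4 ≡ 383 · 484 · 29 (mod 863).
Accumulate the product:
383 · 484 = 185372 ≡ 690
690 · 29 = 20010 ≡ 161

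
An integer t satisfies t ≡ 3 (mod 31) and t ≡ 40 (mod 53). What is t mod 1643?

31⁻¹ mod 53: 31·12 ≡ 1 (mod 53), so 31⁻¹ ≡ 12.
t = 3 + 31·((40 − 3)·12 mod 53) = 3 + 31·20 = 623.

623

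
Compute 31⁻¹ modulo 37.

37 = 1·31 + 6
31 = 5·6 + 1
6 = 6·1 + 0
gcd(31, 37) = 1, so the inverse exists.
Bézout: 1 = −5·37 + 6·31.
So 31⁻¹ ≡ 6 (mod 37).

6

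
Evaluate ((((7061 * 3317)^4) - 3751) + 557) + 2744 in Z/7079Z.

7061 * 3317 = 23421337 ≡ 4005 (mod 7079)
(4005)^4 ≡ 1219 (mod 7079)
1219 - 3751 = -2532 ≡ 4547 (mod 7079)
4547 + 557 = 5104
5104 + 2744 = 7848 ≡ 769 (mod 7079)

769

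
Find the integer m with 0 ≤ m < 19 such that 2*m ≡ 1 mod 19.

19 = 9*2 + 1
2 = 2*1 + 0
gcd(2, 19) = 1, so the inverse exists.
Bézout: 1 = 1*19 − 9*2.
So 2⁻¹ ≡ −9 ≡ 10 (mod 19).

10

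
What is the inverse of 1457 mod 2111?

Run the extended Euclidean algorithm:
2111 = 1·1457 + 654
1457 = 2·654 + 149
654 = 4·149 + 58
149 = 2·58 + 33
58 = 1·33 + 25
33 = 1·25 + 8
25 = 3·8 + 1
8 = 8·1 + 0
gcd(1457, 2111) = 1, so the inverse exists.
Back-substitute for 1:
1 = 1·25 − 3·8
  = −3·33 + 4·25
  = 4·58 − 7·33
  = −7·149 + 18·58
  = 18·654 − 79·149
  = −79·1457 + 176·654
  = 176·2111 − 255·1457
So 1457⁻¹ ≡ −255 ≡ 1856 (mod 2111).

1856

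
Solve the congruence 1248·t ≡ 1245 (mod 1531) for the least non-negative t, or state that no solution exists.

gcd(1248, 1531) = 1, so a unique solution mod 1531 exists.
1248⁻¹ ≡ 330 (mod 1531).
t ≡ 330·1245 ≡ 542 (mod 1531).

542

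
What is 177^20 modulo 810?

20 in binary is 10100, i.e. 20 = 16 + 4.
177^1 ≡ 177 (mod 810)
177^2 ≡ 177^2 = 31329 ≡ 549 (mod 810)
177^4 ≡ 549^2 = 301401 ≡ 81 (mod 810)
177^8 ≡ 81^2 = 6561 ≡ 81 (mod 810)
177^16 ≡ 81^2 = 6561 ≡ 81 (mod 810)
177^20 = 177^16 * 177^4 ≡ 81 * 81 (mod 810).
81 * 81 = 6561 ≡ 81 (mod 810).

81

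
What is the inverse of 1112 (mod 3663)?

56

Run the extended Euclidean algorithm:
3663 = 3·1112 + 327
1112 = 3·327 + 131
327 = 2·131 + 65
131 = 2·65 + 1
65 = 65·1 + 0
gcd(1112, 3663) = 1, so the inverse exists.
Back-substitute for 1:
1 = 1·131 − 2·65
  = −2·327 + 5·131
  = 5·1112 − 17·327
  = −17·3663 + 56·1112
So 1112⁻¹ ≡ 56 (mod 3663).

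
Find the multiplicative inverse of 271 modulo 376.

376 = 1·271 + 105
271 = 2·105 + 61
105 = 1·61 + 44
61 = 1·44 + 17
44 = 2·17 + 10
17 = 1·10 + 7
10 = 1·7 + 3
7 = 2·3 + 1
3 = 3·1 + 0
gcd(271, 376) = 1, so the inverse exists.
Back-substitute for 1:
1 = 1·7 − 2·3
  = −2·10 + 3·7
  = 3·17 − 5·10
  = −5·44 + 13·17
  = 13·61 − 18·44
  = −18·105 + 31·61
  = 31·271 − 80·105
  = −80·376 + 111·271
So 271⁻¹ ≡ 111 (mod 376).

111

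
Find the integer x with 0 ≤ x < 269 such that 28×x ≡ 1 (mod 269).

Run the extended Euclidean algorithm:
269 = 9*28 + 17
28 = 1*17 + 11
17 = 1*11 + 6
11 = 1*6 + 5
6 = 1*5 + 1
5 = 5*1 + 0
gcd(28, 269) = 1, so the inverse exists.
Bézout: 1 = 5*269 − 48*28.
So 28⁻¹ ≡ −48 ≡ 221 (mod 269).

221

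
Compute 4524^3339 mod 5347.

1680

By square-and-multiply:
3339 in binary is 110100001011, i.e. 3339 = 2048 + 1024 + 256 + 8 + 2 + 1.
4524^1 ≡ 4524 (mod 5347)
4524^2 ≡ 4524^2 = 20466576 ≡ 3607 (mod 5347)
4524^4 ≡ 3607^2 = 13010449 ≡ 1198 (mod 5347)
4524^8 ≡ 1198^2 = 1435204 ≡ 2208 (mod 5347)
4524^16 ≡ 2208^2 = 4875264 ≡ 4147 (mod 5347)
4524^32 ≡ 4147^2 = 17197609 ≡ 1657 (mod 5347)
4524^64 ≡ 1657^2 = 2745649 ≡ 2638 (mod 5347)
4524^128 ≡ 2638^2 = 6959044 ≡ 2597 (mod 5347)
4524^256 ≡ 2597^2 = 6744409 ≡ 1842 (mod 5347)
4524^512 ≡ 1842^2 = 3392964 ≡ 2966 (mod 5347)
4524^1024 ≡ 2966^2 = 8797156 ≡ 1341 (mod 5347)
4524^2048 ≡ 1341^2 = 1798281 ≡ 1689 (mod 5347)
4524^3339 = 4524^2048 * 4524^1024 * 4524^256 * 4524^8 * 4524^2 * 4524^1 ≡ 1689 * 1341 * 1842 * 2208 * 3607 * 4524 (mod 5347).
Accumulate the product:
1689 * 1341 = 2264949 ≡ 3168
3168 * 1842 = 5835456 ≡ 1879
1879 * 2208 = 4148832 ≡ 4907
4907 * 3607 = 17699549 ≡ 979
979 * 4524 = 4428996 ≡ 1680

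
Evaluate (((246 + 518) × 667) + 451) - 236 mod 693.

448

246 + 518 = 764 ≡ 71 (mod 693)
71 × 667 = 47357 ≡ 233 (mod 693)
233 + 451 = 684
684 - 236 = 448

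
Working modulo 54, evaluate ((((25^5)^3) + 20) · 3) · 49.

(25)^5 ≡ 49 (mod 54)
(49)^3 ≡ 37 (mod 54)
37 + 20 = 57 ≡ 3 (mod 54)
3 · 3 = 9
9 · 49 = 441 ≡ 9 (mod 54)

9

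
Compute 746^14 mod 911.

414

By square-and-multiply:
746^1 ≡ 746 (mod 911)
746^2 ≡ 746^2 = 556516 ≡ 806 (mod 911)
746^4 ≡ 806^2 = 649636 ≡ 93 (mod 911)
746^8 ≡ 93^2 = 8649 ≡ 450 (mod 911)
746^14 = 746^8 * 746^4 * 746^2 ≡ 450 * 93 * 806 (mod 911).
Accumulate the product:
450 * 93 = 41850 ≡ 855
855 * 806 = 689130 ≡ 414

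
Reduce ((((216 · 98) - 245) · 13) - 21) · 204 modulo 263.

216 · 98 = 21168 ≡ 128 (mod 263)
128 - 245 = -117 ≡ 146 (mod 263)
146 · 13 = 1898 ≡ 57 (mod 263)
57 - 21 = 36
36 · 204 = 7344 ≡ 243 (mod 263)

243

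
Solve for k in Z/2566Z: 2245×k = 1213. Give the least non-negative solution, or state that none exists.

1563

gcd(2245, 2566) = 1, so a unique solution mod 2566 exists.
2245⁻¹ ≡ 1279 (mod 2566).
k ≡ 1279×1213 ≡ 1563 (mod 2566).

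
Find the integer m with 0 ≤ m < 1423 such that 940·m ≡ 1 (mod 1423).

383

1423 = 1×940 + 483
940 = 1×483 + 457
483 = 1×457 + 26
457 = 17×26 + 15
26 = 1×15 + 11
15 = 1×11 + 4
11 = 2×4 + 3
4 = 1×3 + 1
3 = 3×1 + 0
gcd(940, 1423) = 1, so the inverse exists.
Bézout: 1 = −253×1423 + 383×940.
So 940⁻¹ ≡ 383 (mod 1423).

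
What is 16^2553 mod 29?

2553 in binary is 100111111001, i.e. 2553 = 2048 + 256 + 128 + 64 + 32 + 16 + 8 + 1.
16^1 ≡ 16 (mod 29)
16^2 ≡ 16^2 = 256 ≡ 24 (mod 29)
16^4 ≡ 24^2 = 576 ≡ 25 (mod 29)
16^8 ≡ 25^2 = 625 ≡ 16 (mod 29)
16^16 ≡ 16^2 = 256 ≡ 24 (mod 29)
16^32 ≡ 24^2 = 576 ≡ 25 (mod 29)
16^64 ≡ 25^2 = 625 ≡ 16 (mod 29)
16^128 ≡ 16^2 = 256 ≡ 24 (mod 29)
16^256 ≡ 24^2 = 576 ≡ 25 (mod 29)
16^512 ≡ 25^2 = 625 ≡ 16 (mod 29)
16^1024 ≡ 16^2 = 256 ≡ 24 (mod 29)
16^2048 ≡ 24^2 = 576 ≡ 25 (mod 29)
16^2553 = 16^2048 × 16^256 × 16^128 × 16^64 × 16^32 × 16^16 × 16^8 × 16^1 ≡ 25 × 25 × 24 × 16 × 25 × 24 × 16 × 16 (mod 29).
Accumulate the product:
25 × 25 = 625 ≡ 16
16 × 24 = 384 ≡ 7
7 × 16 = 112 ≡ 25
25 × 25 = 625 ≡ 16
16 × 24 = 384 ≡ 7
7 × 16 = 112 ≡ 25
25 × 16 = 400 ≡ 23

23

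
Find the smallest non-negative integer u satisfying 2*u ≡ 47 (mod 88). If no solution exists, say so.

no solution

gcd(2, 88) = 2, and 2 does not divide 47.
So the congruence has no solution.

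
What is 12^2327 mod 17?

Compute successive squares:
2327 in binary is 100100010111, i.e. 2327 = 2048 + 256 + 16 + 4 + 2 + 1.
12^1 ≡ 12 (mod 17)
12^2 ≡ 12^2 = 144 ≡ 8 (mod 17)
12^4 ≡ 8^2 = 64 ≡ 13 (mod 17)
12^8 ≡ 13^2 = 169 ≡ 16 (mod 17)
12^16 ≡ 16^2 = 256 ≡ 1 (mod 17)
12^32 ≡ 1^2 = 1 (mod 17)
12^64 ≡ 1^2 = 1 (mod 17)
12^128 ≡ 1^2 = 1 (mod 17)
12^256 ≡ 1^2 = 1 (mod 17)
12^512 ≡ 1^2 = 1 (mod 17)
12^1024 ≡ 1^2 = 1 (mod 17)
12^2048 ≡ 1^2 = 1 (mod 17)
12^2327 = 12^2048 · 12^256 · 12^16 · 12^4 · 12^2 · 12^1 ≡ 1 · 1 · 1 · 13 · 8 · 12 (mod 17).
Accumulate the product:
1 · 1 = 1
1 · 1 = 1
1 · 13 = 13
13 · 8 = 104 ≡ 2
2 · 12 = 24 ≡ 7

7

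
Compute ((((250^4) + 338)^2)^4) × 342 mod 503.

(250)^4 ≡ 288 (mod 503)
288 + 338 = 626 ≡ 123 (mod 503)
(123)^2 ≡ 39 (mod 503)
(39)^4 ≡ 144 (mod 503)
144 × 342 = 49248 ≡ 457 (mod 503)

457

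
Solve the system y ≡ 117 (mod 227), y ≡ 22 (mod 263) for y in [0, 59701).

18958

227⁻¹ mod 263: 227*168 ≡ 1 (mod 263), so 227⁻¹ ≡ 168.
y = 117 + 227*((22 − 117)*168 mod 263) = 117 + 227*83 = 18958.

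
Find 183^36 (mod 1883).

1450

By square-and-multiply:
36 in binary is 100100, i.e. 36 = 32 + 4.
183^1 ≡ 183 (mod 1883)
183^2 ≡ 183^2 = 33489 ≡ 1478 (mod 1883)
183^4 ≡ 1478^2 = 2184484 ≡ 204 (mod 1883)
183^8 ≡ 204^2 = 41616 ≡ 190 (mod 1883)
183^16 ≡ 190^2 = 36100 ≡ 323 (mod 1883)
183^32 ≡ 323^2 = 104329 ≡ 764 (mod 1883)
183^36 = 183^32 × 183^4 ≡ 764 × 204 (mod 1883).
764 × 204 = 155856 ≡ 1450 (mod 1883).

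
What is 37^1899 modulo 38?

By square-and-multiply:
37^1 ≡ 37 (mod 38)
37^2 ≡ 37^2 = 1369 ≡ 1 (mod 38)
37^4 ≡ 1^2 = 1 (mod 38)
37^8 ≡ 1^2 = 1 (mod 38)
37^16 ≡ 1^2 = 1 (mod 38)
37^32 ≡ 1^2 = 1 (mod 38)
37^64 ≡ 1^2 = 1 (mod 38)
37^128 ≡ 1^2 = 1 (mod 38)
37^256 ≡ 1^2 = 1 (mod 38)
37^512 ≡ 1^2 = 1 (mod 38)
37^1024 ≡ 1^2 = 1 (mod 38)
37^1899 = 37^1024 · 37^512 · 37^256 · 37^64 · 37^32 · 37^8 · 37^2 · 37^1 ≡ 1 · 1 · 1 · 1 · 1 · 1 · 1 · 37 (mod 38).
Accumulate the product:
1 · 1 = 1
1 · 1 = 1
1 · 1 = 1
1 · 1 = 1
1 · 1 = 1
1 · 1 = 1
1 · 37 = 37

37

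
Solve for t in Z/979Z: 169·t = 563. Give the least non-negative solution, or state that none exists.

600

gcd(169, 979) = 1, so a unique solution mod 979 exists.
169⁻¹ ≡ 168 (mod 979).
t ≡ 168·563 ≡ 600 (mod 979).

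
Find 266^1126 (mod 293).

276

Compute successive squares:
266^1 ≡ 266 (mod 293)
266^2 ≡ 266^2 = 70756 ≡ 143 (mod 293)
266^4 ≡ 143^2 = 20449 ≡ 232 (mod 293)
266^8 ≡ 232^2 = 53824 ≡ 205 (mod 293)
266^16 ≡ 205^2 = 42025 ≡ 126 (mod 293)
266^32 ≡ 126^2 = 15876 ≡ 54 (mod 293)
266^64 ≡ 54^2 = 2916 ≡ 279 (mod 293)
266^128 ≡ 279^2 = 77841 ≡ 196 (mod 293)
266^256 ≡ 196^2 = 38416 ≡ 33 (mod 293)
266^512 ≡ 33^2 = 1089 ≡ 210 (mod 293)
266^1024 ≡ 210^2 = 44100 ≡ 150 (mod 293)
266^1126 = 266^1024 × 266^64 × 266^32 × 266^4 × 266^2 ≡ 150 × 279 × 54 × 232 × 143 (mod 293).
Accumulate the product:
150 × 279 = 41850 ≡ 244
244 × 54 = 13176 ≡ 284
284 × 232 = 65888 ≡ 256
256 × 143 = 36608 ≡ 276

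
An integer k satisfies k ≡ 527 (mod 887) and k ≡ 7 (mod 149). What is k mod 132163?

887⁻¹ mod 149: 887·85 ≡ 1 (mod 149), so 887⁻¹ ≡ 85.
k = 527 + 887·((7 − 527)·85 mod 149) = 527 + 887·53 = 47538.

47538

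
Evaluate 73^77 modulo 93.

By square-and-multiply:
77 in binary is 1001101, i.e. 77 = 64 + 8 + 4 + 1.
73^1 ≡ 73 (mod 93)
73^2 ≡ 73^2 = 5329 ≡ 28 (mod 93)
73^4 ≡ 28^2 = 784 ≡ 40 (mod 93)
73^8 ≡ 40^2 = 1600 ≡ 19 (mod 93)
73^16 ≡ 19^2 = 361 ≡ 82 (mod 93)
73^32 ≡ 82^2 = 6724 ≡ 28 (mod 93)
73^64 ≡ 28^2 = 784 ≡ 40 (mod 93)
73^77 = 73^64 · 73^8 · 73^4 · 73^1 ≡ 40 · 19 · 40 · 73 (mod 93).
Accumulate the product:
40 · 19 = 760 ≡ 16
16 · 40 = 640 ≡ 82
82 · 73 = 5986 ≡ 34

34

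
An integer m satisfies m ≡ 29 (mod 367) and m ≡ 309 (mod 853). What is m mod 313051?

71961

367⁻¹ mod 853: 367×86 ≡ 1 (mod 853), so 367⁻¹ ≡ 86.
m = 29 + 367×((309 − 29)×86 mod 853) = 29 + 367×196 = 71961.
Check: 71961 mod 367 = 29, 71961 mod 853 = 309. ✓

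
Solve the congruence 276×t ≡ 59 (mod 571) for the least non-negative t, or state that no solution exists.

114

gcd(276, 571) = 1, so a unique solution mod 571 exists.
276⁻¹ ≡ 60 (mod 571).
t ≡ 60×59 ≡ 114 (mod 571).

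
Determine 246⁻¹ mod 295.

295 = 1·246 + 49
246 = 5·49 + 1
49 = 49·1 + 0
gcd(246, 295) = 1, so the inverse exists.
Back-substitute for 1:
1 = 1·246 − 5·49
  = −5·295 + 6·246
So 246⁻¹ ≡ 6 (mod 295).

6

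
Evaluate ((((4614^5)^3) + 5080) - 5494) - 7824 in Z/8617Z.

6232

(4614)^5 ≡ 7029 (mod 8617)
(7029)^3 ≡ 5853 (mod 8617)
5853 + 5080 = 10933 ≡ 2316 (mod 8617)
2316 - 5494 = -3178 ≡ 5439 (mod 8617)
5439 - 7824 = -2385 ≡ 6232 (mod 8617)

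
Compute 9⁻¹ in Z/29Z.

13

Apply the Euclidean algorithm and back-substitute:
29 = 3·9 + 2
9 = 4·2 + 1
2 = 2·1 + 0
gcd(9, 29) = 1, so the inverse exists.
Back-substitute for 1:
1 = 1·9 − 4·2
  = −4·29 + 13·9
So 9⁻¹ ≡ 13 (mod 29).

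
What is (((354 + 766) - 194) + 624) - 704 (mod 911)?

846

354 + 766 = 1120 ≡ 209 (mod 911)
209 - 194 = 15
15 + 624 = 639
639 - 704 = -65 ≡ 846 (mod 911)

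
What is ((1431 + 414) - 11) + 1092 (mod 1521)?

1405

1431 + 414 = 1845 ≡ 324 (mod 1521)
324 - 11 = 313
313 + 1092 = 1405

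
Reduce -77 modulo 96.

-77 = -1×96 + 19, so -77 ≡ 19 (mod 96).

19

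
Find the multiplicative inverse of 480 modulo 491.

357

Apply the Euclidean algorithm and back-substitute:
491 = 1*480 + 11
480 = 43*11 + 7
11 = 1*7 + 4
7 = 1*4 + 3
4 = 1*3 + 1
3 = 3*1 + 0
gcd(480, 491) = 1, so the inverse exists.
Bézout: 1 = 131*491 − 134*480.
So 480⁻¹ ≡ −134 ≡ 357 (mod 491).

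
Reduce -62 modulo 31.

-62 = -2*31 + 0, so -62 ≡ 0 (mod 31).

0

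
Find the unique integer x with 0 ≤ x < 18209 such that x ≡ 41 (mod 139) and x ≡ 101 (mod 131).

10188

139⁻¹ mod 131: 139*82 ≡ 1 (mod 131), so 139⁻¹ ≡ 82.
x = 41 + 139*((101 − 41)*82 mod 131) = 41 + 139*73 = 10188.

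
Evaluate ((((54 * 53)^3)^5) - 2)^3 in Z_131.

54 * 53 = 2862 ≡ 111 (mod 131)
(111)^3 ≡ 122 (mod 131)
(122)^5 ≡ 32 (mod 131)
32 - 2 = 30
(30)^3 ≡ 14 (mod 131)

14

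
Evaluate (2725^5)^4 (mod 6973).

(2725)^5 ≡ 5940 (mod 6973)
(5940)^4 ≡ 6562 (mod 6973)

6562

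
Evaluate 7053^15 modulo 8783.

3023

Compute successive squares:
7053^1 ≡ 7053 (mod 8783)
7053^2 ≡ 7053^2 = 49744809 ≡ 6680 (mod 8783)
7053^4 ≡ 6680^2 = 44622400 ≡ 4760 (mod 8783)
7053^8 ≡ 4760^2 = 22657600 ≡ 6243 (mod 8783)
7053^15 = 7053^8 * 7053^4 * 7053^2 * 7053^1 ≡ 6243 * 4760 * 6680 * 7053 (mod 8783).
Accumulate the product:
6243 * 4760 = 29716680 ≡ 3791
3791 * 6680 = 25323880 ≡ 2491
2491 * 7053 = 17569023 ≡ 3023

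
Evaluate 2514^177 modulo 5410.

4284

177 in binary is 10110001, i.e. 177 = 128 + 32 + 16 + 1.
2514^1 ≡ 2514 (mod 5410)
2514^2 ≡ 2514^2 = 6320196 ≡ 1316 (mod 5410)
2514^4 ≡ 1316^2 = 1731856 ≡ 656 (mod 5410)
2514^8 ≡ 656^2 = 430336 ≡ 2946 (mod 5410)
2514^16 ≡ 2946^2 = 8678916 ≡ 1276 (mod 5410)
2514^32 ≡ 1276^2 = 1628176 ≡ 5176 (mod 5410)
2514^64 ≡ 5176^2 = 26790976 ≡ 656 (mod 5410)
2514^128 ≡ 656^2 = 430336 ≡ 2946 (mod 5410)
2514^177 = 2514^128 · 2514^32 · 2514^16 · 2514^1 ≡ 2946 · 5176 · 1276 · 2514 (mod 5410).
Accumulate the product:
2946 · 5176 = 15248496 ≡ 3116
3116 · 1276 = 3976016 ≡ 5076
5076 · 2514 = 12761064 ≡ 4284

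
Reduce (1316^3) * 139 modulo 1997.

1848

(1316)^3 ≡ 315 (mod 1997)
315 * 139 = 43785 ≡ 1848 (mod 1997)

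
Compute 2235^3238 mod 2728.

1433

3238 in binary is 110010100110, i.e. 3238 = 2048 + 1024 + 128 + 32 + 4 + 2.
2235^1 ≡ 2235 (mod 2728)
2235^2 ≡ 2235^2 = 4995225 ≡ 257 (mod 2728)
2235^4 ≡ 257^2 = 66049 ≡ 577 (mod 2728)
2235^8 ≡ 577^2 = 332929 ≡ 113 (mod 2728)
2235^16 ≡ 113^2 = 12769 ≡ 1857 (mod 2728)
2235^32 ≡ 1857^2 = 3448449 ≡ 257 (mod 2728)
2235^64 ≡ 257^2 = 66049 ≡ 577 (mod 2728)
2235^128 ≡ 577^2 = 332929 ≡ 113 (mod 2728)
2235^256 ≡ 113^2 = 12769 ≡ 1857 (mod 2728)
2235^512 ≡ 1857^2 = 3448449 ≡ 257 (mod 2728)
2235^1024 ≡ 257^2 = 66049 ≡ 577 (mod 2728)
2235^2048 ≡ 577^2 = 332929 ≡ 113 (mod 2728)
2235^3238 = 2235^2048 · 2235^1024 · 2235^128 · 2235^32 · 2235^4 · 2235^2 ≡ 113 · 577 · 113 · 257 · 577 · 257 (mod 2728).
Accumulate the product:
113 · 577 = 65201 ≡ 2457
2457 · 113 = 277641 ≡ 2113
2113 · 257 = 543041 ≡ 169
169 · 577 = 97513 ≡ 2033
2033 · 257 = 522481 ≡ 1433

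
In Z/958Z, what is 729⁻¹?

By the extended Euclidean algorithm:
958 = 1·729 + 229
729 = 3·229 + 42
229 = 5·42 + 19
42 = 2·19 + 4
19 = 4·4 + 3
4 = 1·3 + 1
3 = 3·1 + 0
gcd(729, 958) = 1, so the inverse exists.
Back-substitute for 1:
1 = 1·4 − 1·3
  = −1·19 + 5·4
  = 5·42 − 11·19
  = −11·229 + 60·42
  = 60·729 − 191·229
  = −191·958 + 251·729
So 729⁻¹ ≡ 251 (mod 958).

251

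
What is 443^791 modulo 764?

By square-and-multiply:
443^1 ≡ 443 (mod 764)
443^2 ≡ 443^2 = 196249 ≡ 665 (mod 764)
443^4 ≡ 665^2 = 442225 ≡ 633 (mod 764)
443^8 ≡ 633^2 = 400689 ≡ 353 (mod 764)
443^16 ≡ 353^2 = 124609 ≡ 77 (mod 764)
443^32 ≡ 77^2 = 5929 ≡ 581 (mod 764)
443^64 ≡ 581^2 = 337561 ≡ 637 (mod 764)
443^128 ≡ 637^2 = 405769 ≡ 85 (mod 764)
443^256 ≡ 85^2 = 7225 ≡ 349 (mod 764)
443^512 ≡ 349^2 = 121801 ≡ 325 (mod 764)
443^791 = 443^512 · 443^256 · 443^16 · 443^4 · 443^2 · 443^1 ≡ 325 · 349 · 77 · 633 · 665 · 443 (mod 764).
Accumulate the product:
325 · 349 = 113425 ≡ 353
353 · 77 = 27181 ≡ 441
441 · 633 = 279153 ≡ 293
293 · 665 = 194845 ≡ 25
25 · 443 = 11075 ≡ 379

379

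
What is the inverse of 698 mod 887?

Apply the Euclidean algorithm and back-substitute:
887 = 1*698 + 189
698 = 3*189 + 131
189 = 1*131 + 58
131 = 2*58 + 15
58 = 3*15 + 13
15 = 1*13 + 2
13 = 6*2 + 1
2 = 2*1 + 0
gcd(698, 887) = 1, so the inverse exists.
Back-substitute for 1:
1 = 1*13 − 6*2
  = −6*15 + 7*13
  = 7*58 − 27*15
  = −27*131 + 61*58
  = 61*189 − 88*131
  = −88*698 + 325*189
  = 325*887 − 413*698
So 698⁻¹ ≡ −413 ≡ 474 (mod 887).

474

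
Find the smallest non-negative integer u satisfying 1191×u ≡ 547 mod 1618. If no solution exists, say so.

gcd(1191, 1618) = 1, so a unique solution mod 1618 exists.
1191⁻¹ ≡ 773 (mod 1618).
u ≡ 773×547 ≡ 533 (mod 1618).

533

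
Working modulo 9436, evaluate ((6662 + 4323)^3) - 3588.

7445

6662 + 4323 = 10985 ≡ 1549 (mod 9436)
(1549)^3 ≡ 1597 (mod 9436)
1597 - 3588 = -1991 ≡ 7445 (mod 9436)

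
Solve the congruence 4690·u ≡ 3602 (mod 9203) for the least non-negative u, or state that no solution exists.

6488

gcd(4690, 9203) = 1, so a unique solution mod 9203 exists.
4690⁻¹ ≡ 104 (mod 9203).
u ≡ 104·3602 ≡ 6488 (mod 9203).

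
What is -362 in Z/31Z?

10

-362 = -12·31 + 10, so -362 ≡ 10 (mod 31).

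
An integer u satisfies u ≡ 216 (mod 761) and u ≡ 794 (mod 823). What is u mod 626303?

336578

761⁻¹ mod 823: 761·146 ≡ 1 (mod 823), so 761⁻¹ ≡ 146.
u = 216 + 761·((794 − 216)·146 mod 823) = 216 + 761·442 = 336578.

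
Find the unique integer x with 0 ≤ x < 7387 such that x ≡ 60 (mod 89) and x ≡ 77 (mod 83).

6468

89⁻¹ mod 83: 89·14 ≡ 1 (mod 83), so 89⁻¹ ≡ 14.
x = 60 + 89·((77 − 60)·14 mod 83) = 60 + 89·72 = 6468.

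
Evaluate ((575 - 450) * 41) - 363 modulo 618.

575 - 450 = 125
125 * 41 = 5125 ≡ 181 (mod 618)
181 - 363 = -182 ≡ 436 (mod 618)

436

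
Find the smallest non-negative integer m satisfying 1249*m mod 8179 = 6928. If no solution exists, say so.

gcd(1249, 8179) = 1, so a unique solution mod 8179 exists.
1249⁻¹ ≡ 3988 (mod 8179).
m ≡ 3988*6928 ≡ 202 (mod 8179).

202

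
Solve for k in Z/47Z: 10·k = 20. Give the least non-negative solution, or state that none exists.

gcd(10, 47) = 1, so a unique solution mod 47 exists.
10⁻¹ ≡ 33 (mod 47).
k ≡ 33·20 ≡ 2 (mod 47).

2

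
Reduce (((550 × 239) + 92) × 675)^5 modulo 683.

441

550 × 239 = 131450 ≡ 314 (mod 683)
314 + 92 = 406
406 × 675 = 274050 ≡ 167 (mod 683)
(167)^5 ≡ 441 (mod 683)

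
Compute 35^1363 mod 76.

43

Using repeated squaring:
1363 in binary is 10101010011, i.e. 1363 = 1024 + 256 + 64 + 16 + 2 + 1.
35^1 ≡ 35 (mod 76)
35^2 ≡ 35^2 = 1225 ≡ 9 (mod 76)
35^4 ≡ 9^2 = 81 ≡ 5 (mod 76)
35^8 ≡ 5^2 = 25 (mod 76)
35^16 ≡ 25^2 = 625 ≡ 17 (mod 76)
35^32 ≡ 17^2 = 289 ≡ 61 (mod 76)
35^64 ≡ 61^2 = 3721 ≡ 73 (mod 76)
35^128 ≡ 73^2 = 5329 ≡ 9 (mod 76)
35^256 ≡ 9^2 = 81 ≡ 5 (mod 76)
35^512 ≡ 5^2 = 25 (mod 76)
35^1024 ≡ 25^2 = 625 ≡ 17 (mod 76)
35^1363 = 35^1024 × 35^256 × 35^64 × 35^16 × 35^2 × 35^1 ≡ 17 × 5 × 73 × 17 × 9 × 35 (mod 76).
Accumulate the product:
17 × 5 = 85 ≡ 9
9 × 73 = 657 ≡ 49
49 × 17 = 833 ≡ 73
73 × 9 = 657 ≡ 49
49 × 35 = 1715 ≡ 43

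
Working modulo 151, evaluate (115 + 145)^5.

115 + 145 = 260 ≡ 109 (mod 151)
(109)^5 ≡ 23 (mod 151)

23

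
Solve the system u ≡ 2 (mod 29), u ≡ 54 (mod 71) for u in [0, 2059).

29⁻¹ mod 71: 29×49 ≡ 1 (mod 71), so 29⁻¹ ≡ 49.
u = 2 + 29×((54 − 2)×49 mod 71) = 2 + 29×63 = 1829.

1829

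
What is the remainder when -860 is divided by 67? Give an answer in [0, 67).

11

-860 = -13×67 + 11, so -860 ≡ 11 (mod 67).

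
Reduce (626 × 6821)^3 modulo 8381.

5956

626 × 6821 = 4269946 ≡ 4017 (mod 8381)
(4017)^3 ≡ 5956 (mod 8381)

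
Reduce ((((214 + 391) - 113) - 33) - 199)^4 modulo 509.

214 + 391 = 605 ≡ 96 (mod 509)
96 - 113 = -17 ≡ 492 (mod 509)
492 - 33 = 459
459 - 199 = 260
(260)^4 ≡ 247 (mod 509)

247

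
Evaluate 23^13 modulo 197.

187

13 in binary is 1101, i.e. 13 = 8 + 4 + 1.
23^1 ≡ 23 (mod 197)
23^2 ≡ 23^2 = 529 ≡ 135 (mod 197)
23^4 ≡ 135^2 = 18225 ≡ 101 (mod 197)
23^8 ≡ 101^2 = 10201 ≡ 154 (mod 197)
23^13 = 23^8 * 23^4 * 23^1 ≡ 154 * 101 * 23 (mod 197).
Accumulate the product:
154 * 101 = 15554 ≡ 188
188 * 23 = 4324 ≡ 187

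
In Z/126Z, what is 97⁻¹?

By the extended Euclidean algorithm:
126 = 1*97 + 29
97 = 3*29 + 10
29 = 2*10 + 9
10 = 1*9 + 1
9 = 9*1 + 0
gcd(97, 126) = 1, so the inverse exists.
Back-substitute for 1:
1 = 1*10 − 1*9
  = −1*29 + 3*10
  = 3*97 − 10*29
  = −10*126 + 13*97
So 97⁻¹ ≡ 13 (mod 126).

13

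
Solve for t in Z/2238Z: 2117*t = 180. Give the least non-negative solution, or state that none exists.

54

gcd(2117, 2238) = 1, so a unique solution mod 2238 exists.
2117⁻¹ ≡ 2201 (mod 2238).
t ≡ 2201*180 ≡ 54 (mod 2238).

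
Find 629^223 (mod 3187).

1313

629^1 ≡ 629 (mod 3187)
629^2 ≡ 629^2 = 395641 ≡ 453 (mod 3187)
629^4 ≡ 453^2 = 205209 ≡ 1241 (mod 3187)
629^8 ≡ 1241^2 = 1540081 ≡ 760 (mod 3187)
629^16 ≡ 760^2 = 577600 ≡ 753 (mod 3187)
629^32 ≡ 753^2 = 567009 ≡ 2910 (mod 3187)
629^64 ≡ 2910^2 = 8468100 ≡ 241 (mod 3187)
629^128 ≡ 241^2 = 58081 ≡ 715 (mod 3187)
629^223 = 629^128 * 629^64 * 629^16 * 629^8 * 629^4 * 629^2 * 629^1 ≡ 715 * 241 * 753 * 760 * 1241 * 453 * 629 (mod 3187).
Accumulate the product:
715 * 241 = 172315 ≡ 217
217 * 753 = 163401 ≡ 864
864 * 760 = 656640 ≡ 118
118 * 1241 = 146438 ≡ 3023
3023 * 453 = 1369419 ≡ 2196
2196 * 629 = 1381284 ≡ 1313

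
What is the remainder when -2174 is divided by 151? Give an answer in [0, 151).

-2174 = -15·151 + 91, so -2174 ≡ 91 (mod 151).

91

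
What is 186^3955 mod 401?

151

Compute successive squares:
3955 in binary is 111101110011, i.e. 3955 = 2048 + 1024 + 512 + 256 + 64 + 32 + 16 + 2 + 1.
186^1 ≡ 186 (mod 401)
186^2 ≡ 186^2 = 34596 ≡ 110 (mod 401)
186^4 ≡ 110^2 = 12100 ≡ 70 (mod 401)
186^8 ≡ 70^2 = 4900 ≡ 88 (mod 401)
186^16 ≡ 88^2 = 7744 ≡ 125 (mod 401)
186^32 ≡ 125^2 = 15625 ≡ 387 (mod 401)
186^64 ≡ 387^2 = 149769 ≡ 196 (mod 401)
186^128 ≡ 196^2 = 38416 ≡ 321 (mod 401)
186^256 ≡ 321^2 = 103041 ≡ 385 (mod 401)
186^512 ≡ 385^2 = 148225 ≡ 256 (mod 401)
186^1024 ≡ 256^2 = 65536 ≡ 173 (mod 401)
186^2048 ≡ 173^2 = 29929 ≡ 255 (mod 401)
186^3955 = 186^2048 * 186^1024 * 186^512 * 186^256 * 186^64 * 186^32 * 186^16 * 186^2 * 186^1 ≡ 255 * 173 * 256 * 385 * 196 * 387 * 125 * 110 * 186 (mod 401).
Accumulate the product:
255 * 173 = 44115 ≡ 5
5 * 256 = 1280 ≡ 77
77 * 385 = 29645 ≡ 372
372 * 196 = 72912 ≡ 331
331 * 387 = 128097 ≡ 178
178 * 125 = 22250 ≡ 195
195 * 110 = 21450 ≡ 197
197 * 186 = 36642 ≡ 151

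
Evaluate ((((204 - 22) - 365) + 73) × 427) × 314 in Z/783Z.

8

204 - 22 = 182
182 - 365 = -183 ≡ 600 (mod 783)
600 + 73 = 673
673 × 427 = 287371 ≡ 10 (mod 783)
10 × 314 = 3140 ≡ 8 (mod 783)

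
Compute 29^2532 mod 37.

By square-and-multiply:
2532 in binary is 100111100100, i.e. 2532 = 2048 + 256 + 128 + 64 + 32 + 4.
29^1 ≡ 29 (mod 37)
29^2 ≡ 29^2 = 841 ≡ 27 (mod 37)
29^4 ≡ 27^2 = 729 ≡ 26 (mod 37)
29^8 ≡ 26^2 = 676 ≡ 10 (mod 37)
29^16 ≡ 10^2 = 100 ≡ 26 (mod 37)
29^32 ≡ 26^2 = 676 ≡ 10 (mod 37)
29^64 ≡ 10^2 = 100 ≡ 26 (mod 37)
29^128 ≡ 26^2 = 676 ≡ 10 (mod 37)
29^256 ≡ 10^2 = 100 ≡ 26 (mod 37)
29^512 ≡ 26^2 = 676 ≡ 10 (mod 37)
29^1024 ≡ 10^2 = 100 ≡ 26 (mod 37)
29^2048 ≡ 26^2 = 676 ≡ 10 (mod 37)
29^2532 = 29^2048 × 29^256 × 29^128 × 29^64 × 29^32 × 29^4 ≡ 10 × 26 × 10 × 26 × 10 × 26 (mod 37).
Accumulate the product:
10 × 26 = 260 ≡ 1
1 × 10 = 10
10 × 26 = 260 ≡ 1
1 × 10 = 10
10 × 26 = 260 ≡ 1

1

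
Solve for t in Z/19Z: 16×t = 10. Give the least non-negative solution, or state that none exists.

3

gcd(16, 19) = 1, so a unique solution mod 19 exists.
16⁻¹ ≡ 6 (mod 19).
t ≡ 6×10 ≡ 3 (mod 19).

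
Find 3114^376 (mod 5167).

4084

Using repeated squaring:
376 in binary is 101111000, i.e. 376 = 256 + 64 + 32 + 16 + 8.
3114^1 ≡ 3114 (mod 5167)
3114^2 ≡ 3114^2 = 9696996 ≡ 3704 (mod 5167)
3114^4 ≡ 3704^2 = 13719616 ≡ 1231 (mod 5167)
3114^8 ≡ 1231^2 = 1515361 ≡ 1430 (mod 5167)
3114^16 ≡ 1430^2 = 2044900 ≡ 3935 (mod 5167)
3114^32 ≡ 3935^2 = 15484225 ≡ 3893 (mod 5167)
3114^64 ≡ 3893^2 = 15155449 ≡ 638 (mod 5167)
3114^128 ≡ 638^2 = 407044 ≡ 4018 (mod 5167)
3114^256 ≡ 4018^2 = 16144324 ≡ 2616 (mod 5167)
3114^376 = 3114^256 * 3114^64 * 3114^32 * 3114^16 * 3114^8 ≡ 2616 * 638 * 3893 * 3935 * 1430 (mod 5167).
Accumulate the product:
2616 * 638 = 1669008 ≡ 67
67 * 3893 = 260831 ≡ 2481
2481 * 3935 = 9762735 ≡ 2272
2272 * 1430 = 3248960 ≡ 4084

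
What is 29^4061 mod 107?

Using repeated squaring:
29^1 ≡ 29 (mod 107)
29^2 ≡ 29^2 = 841 ≡ 92 (mod 107)
29^4 ≡ 92^2 = 8464 ≡ 11 (mod 107)
29^8 ≡ 11^2 = 121 ≡ 14 (mod 107)
29^16 ≡ 14^2 = 196 ≡ 89 (mod 107)
29^32 ≡ 89^2 = 7921 ≡ 3 (mod 107)
29^64 ≡ 3^2 = 9 (mod 107)
29^128 ≡ 9^2 = 81 (mod 107)
29^256 ≡ 81^2 = 6561 ≡ 34 (mod 107)
29^512 ≡ 34^2 = 1156 ≡ 86 (mod 107)
29^1024 ≡ 86^2 = 7396 ≡ 13 (mod 107)
29^2048 ≡ 13^2 = 169 ≡ 62 (mod 107)
29^4061 = 29^2048 * 29^1024 * 29^512 * 29^256 * 29^128 * 29^64 * 29^16 * 29^8 * 29^4 * 29^1 ≡ 62 * 13 * 86 * 34 * 81 * 9 * 89 * 14 * 11 * 29 (mod 107).
Accumulate the product:
62 * 13 = 806 ≡ 57
57 * 86 = 4902 ≡ 87
87 * 34 = 2958 ≡ 69
69 * 81 = 5589 ≡ 25
25 * 9 = 225 ≡ 11
11 * 89 = 979 ≡ 16
16 * 14 = 224 ≡ 10
10 * 11 = 110 ≡ 3
3 * 29 = 87

87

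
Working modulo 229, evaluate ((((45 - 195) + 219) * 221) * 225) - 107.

45 - 195 = -150 ≡ 79 (mod 229)
79 + 219 = 298 ≡ 69 (mod 229)
69 * 221 = 15249 ≡ 135 (mod 229)
135 * 225 = 30375 ≡ 147 (mod 229)
147 - 107 = 40

40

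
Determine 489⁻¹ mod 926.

837

926 = 1×489 + 437
489 = 1×437 + 52
437 = 8×52 + 21
52 = 2×21 + 10
21 = 2×10 + 1
10 = 10×1 + 0
gcd(489, 926) = 1, so the inverse exists.
Back-substitute for 1:
1 = 1×21 − 2×10
  = −2×52 + 5×21
  = 5×437 − 42×52
  = −42×489 + 47×437
  = 47×926 − 89×489
So 489⁻¹ ≡ −89 ≡ 837 (mod 926).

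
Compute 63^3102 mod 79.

64

By square-and-multiply:
3102 in binary is 110000011110, i.e. 3102 = 2048 + 1024 + 16 + 8 + 4 + 2.
63^1 ≡ 63 (mod 79)
63^2 ≡ 63^2 = 3969 ≡ 19 (mod 79)
63^4 ≡ 19^2 = 361 ≡ 45 (mod 79)
63^8 ≡ 45^2 = 2025 ≡ 50 (mod 79)
63^16 ≡ 50^2 = 2500 ≡ 51 (mod 79)
63^32 ≡ 51^2 = 2601 ≡ 73 (mod 79)
63^64 ≡ 73^2 = 5329 ≡ 36 (mod 79)
63^128 ≡ 36^2 = 1296 ≡ 32 (mod 79)
63^256 ≡ 32^2 = 1024 ≡ 76 (mod 79)
63^512 ≡ 76^2 = 5776 ≡ 9 (mod 79)
63^1024 ≡ 9^2 = 81 ≡ 2 (mod 79)
63^2048 ≡ 2^2 = 4 (mod 79)
63^3102 = 63^2048 * 63^1024 * 63^16 * 63^8 * 63^4 * 63^2 ≡ 4 * 2 * 51 * 50 * 45 * 19 (mod 79).
Accumulate the product:
4 * 2 = 8
8 * 51 = 408 ≡ 13
13 * 50 = 650 ≡ 18
18 * 45 = 810 ≡ 20
20 * 19 = 380 ≡ 64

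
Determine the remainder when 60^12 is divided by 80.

Using repeated squaring:
12 in binary is 1100, i.e. 12 = 8 + 4.
60^1 ≡ 60 (mod 80)
60^2 ≡ 60^2 = 3600 ≡ 0 (mod 80)
60^4 ≡ 0^2 = 0 (mod 80)
60^8 ≡ 0^2 = 0 (mod 80)
60^12 = 60^8 * 60^4 ≡ 0 * 0 (mod 80).
0 * 0 = 0 ≡ 0 (mod 80).

0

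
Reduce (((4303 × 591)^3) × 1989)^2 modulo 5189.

4303 × 591 = 2543073 ≡ 463 (mod 5189)
(463)^3 ≡ 2844 (mod 5189)
2844 × 1989 = 5656716 ≡ 706 (mod 5189)
(706)^2 ≡ 292 (mod 5189)

292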